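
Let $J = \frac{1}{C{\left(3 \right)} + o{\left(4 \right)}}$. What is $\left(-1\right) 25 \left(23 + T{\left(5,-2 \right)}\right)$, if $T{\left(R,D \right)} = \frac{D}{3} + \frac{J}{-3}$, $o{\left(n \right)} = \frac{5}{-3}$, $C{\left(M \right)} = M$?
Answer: $- \frac{6625}{12} \approx -552.08$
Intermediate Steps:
$o{\left(n \right)} = - \frac{5}{3}$ ($o{\left(n \right)} = 5 \left(- \frac{1}{3}\right) = - \frac{5}{3}$)
$J = \frac{3}{4}$ ($J = \frac{1}{3 - \frac{5}{3}} = \frac{1}{\frac{4}{3}} = \frac{3}{4} \approx 0.75$)
$T{\left(R,D \right)} = - \frac{1}{4} + \frac{D}{3}$ ($T{\left(R,D \right)} = \frac{D}{3} + \frac{3}{4 \left(-3\right)} = D \frac{1}{3} + \frac{3}{4} \left(- \frac{1}{3}\right) = \frac{D}{3} - \frac{1}{4} = - \frac{1}{4} + \frac{D}{3}$)
$\left(-1\right) 25 \left(23 + T{\left(5,-2 \right)}\right) = \left(-1\right) 25 \left(23 + \left(- \frac{1}{4} + \frac{1}{3} \left(-2\right)\right)\right) = - 25 \left(23 - \frac{11}{12}\right) = \left(-25\right) \frac{265}{12} = - \frac{6625}{12}$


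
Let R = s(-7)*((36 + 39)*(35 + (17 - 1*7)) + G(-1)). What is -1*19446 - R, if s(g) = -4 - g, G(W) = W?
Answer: -29568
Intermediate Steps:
R = 10122 (R = (-4 - 1*(-7))*((36 + 39)*(35 + (17 - 1*7)) - 1) = (-4 + 7)*(75*(35 + (17 - 7)) - 1) = 3*(75*(35 + 10) - 1) = 3*(75*45 - 1) = 3*(3375 - 1) = 3*3374 = 10122)
-1*19446 - R = -1*19446 - 1*10122 = -19446 - 10122 = -29568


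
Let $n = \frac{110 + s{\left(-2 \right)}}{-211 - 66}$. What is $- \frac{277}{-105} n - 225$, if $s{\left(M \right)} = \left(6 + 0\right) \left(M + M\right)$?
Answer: $- \frac{23711}{105} \approx -225.82$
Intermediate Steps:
$s{\left(M \right)} = 12 M$ ($s{\left(M \right)} = 6 \cdot 2 M = 12 M$)
$n = - \frac{86}{277}$ ($n = \frac{110 + 12 \left(-2\right)}{-211 - 66} = \frac{110 - 24}{-277} = 86 \left(- \frac{1}{277}\right) = - \frac{86}{277} \approx -0.31047$)
$- \frac{277}{-105} n - 225 = - \frac{277}{-105} \left(- \frac{86}{277}\right) - 225 = \left(-277\right) \left(- \frac{1}{105}\right) \left(- \frac{86}{277}\right) - 225 = \frac{277}{105} \left(- \frac{86}{277}\right) - 225 = - \frac{86}{105} - 225 = - \frac{23711}{105}$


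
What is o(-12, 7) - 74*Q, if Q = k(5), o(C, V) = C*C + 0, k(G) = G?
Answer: -226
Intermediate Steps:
o(C, V) = C² (o(C, V) = C² + 0 = C²)
Q = 5
o(-12, 7) - 74*Q = (-12)² - 74*5 = 144 - 370 = -226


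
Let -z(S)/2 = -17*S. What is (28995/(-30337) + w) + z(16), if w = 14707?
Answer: 462640592/30337 ≈ 15250.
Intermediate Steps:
z(S) = 34*S (z(S) = -(-34)*S = 34*S)
(28995/(-30337) + w) + z(16) = (28995/(-30337) + 14707) + 34*16 = (28995*(-1/30337) + 14707) + 544 = (-28995/30337 + 14707) + 544 = 446137264/30337 + 544 = 462640592/30337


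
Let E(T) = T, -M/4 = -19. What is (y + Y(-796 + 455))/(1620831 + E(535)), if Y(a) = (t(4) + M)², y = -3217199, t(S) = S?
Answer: -3210799/1621366 ≈ -1.9803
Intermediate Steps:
M = 76 (M = -4*(-19) = 76)
Y(a) = 6400 (Y(a) = (4 + 76)² = 80² = 6400)
(y + Y(-796 + 455))/(1620831 + E(535)) = (-3217199 + 6400)/(1620831 + 535) = -3210799/1621366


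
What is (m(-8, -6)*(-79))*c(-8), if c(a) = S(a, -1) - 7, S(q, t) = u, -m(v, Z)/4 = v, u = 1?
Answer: 15168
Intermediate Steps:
m(v, Z) = -4*v
S(q, t) = 1
c(a) = -6 (c(a) = 1 - 7 = -6)
(m(-8, -6)*(-79))*c(-8) = (-4*(-8)*(-79))*(-6) = (32*(-79))*(-6) = -2528*(-6) = 15168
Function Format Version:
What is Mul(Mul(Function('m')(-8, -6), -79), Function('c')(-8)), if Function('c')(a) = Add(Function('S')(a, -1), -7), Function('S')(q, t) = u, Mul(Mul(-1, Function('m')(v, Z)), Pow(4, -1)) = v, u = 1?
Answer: 15168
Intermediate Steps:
Function('m')(v, Z) = Mul(-4, v)
Function('S')(q, t) = 1
Function('c')(a) = -6 (Function('c')(a) = Add(1, -7) = -6)
Mul(Mul(Function('m')(-8, -6), -79), Function('c')(-8)) = Mul(Mul(Mul(-4, -8), -79), -6) = Mul(Mul(32, -79), -6) = Mul(-2528, -6) = 15168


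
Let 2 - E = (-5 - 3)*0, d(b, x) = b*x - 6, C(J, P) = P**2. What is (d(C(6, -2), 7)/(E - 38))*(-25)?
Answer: 275/18 ≈ 15.278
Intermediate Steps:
d(b, x) = -6 + b*x
E = 2 (E = 2 - (-5 - 3)*0 = 2 - (-8)*0 = 2 - 1*0 = 2 + 0 = 2)
(d(C(6, -2), 7)/(E - 38))*(-25) = ((-6 + (-2)**2*7)/(2 - 38))*(-25) = ((-6 + 4*7)/(-36))*(-25) = ((-6 + 28)*(-1/36))*(-25) = (22*(-1/36))*(-25) = -11/18*(-25) = 275/18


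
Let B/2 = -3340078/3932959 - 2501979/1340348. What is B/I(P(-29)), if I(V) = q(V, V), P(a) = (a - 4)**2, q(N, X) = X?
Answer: -14317047693005/2870350115839074 ≈ -0.0049879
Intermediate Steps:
P(a) = (-4 + a)**2
B = -14317047693005/2635766864866 (B = 2*(-3340078/3932959 - 2501979/1340348) = 2*(-14317047693005/5271533729732) = -14317047693005/2635766864866 ≈ -5.4318)
I(V) = V
B/I(P(-29)) = -14317047693005/(2635766864866*(-4 - 29)**2) = -14317047693005/(2635766864866*((-33)**2)) = -14317047693005/2635766864866/1089 = -14317047693005/2635766864866*1/1089 = -14317047693005/2870350115839074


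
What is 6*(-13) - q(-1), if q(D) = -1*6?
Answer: -72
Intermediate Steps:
q(D) = -6
6*(-13) - q(-1) = 6*(-13) - 1*(-6) = -78 + 6 = -72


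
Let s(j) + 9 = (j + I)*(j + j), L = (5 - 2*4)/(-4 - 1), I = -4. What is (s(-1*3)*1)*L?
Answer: 99/5 ≈ 19.800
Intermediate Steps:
L = ⅗ (L = (5 - 8)/(-5) = -3*(-⅕) = ⅗ ≈ 0.60000)
s(j) = -9 + 2*j*(-4 + j) (s(j) = -9 + (j - 4)*(j + j) = -9 + (-4 + j)*(2*j) = -9 + 2*j*(-4 + j))
(s(-1*3)*1)*L = ((-9 - (-8)*3 + 2*(-1*3)²)*1)*(⅗) = ((-9 - 8*(-3) + 2*(-3)²)*1)*(⅗) = ((-9 + 24 + 2*9)*1)*(⅗) = ((-9 + 24 + 18)*1)*(⅗) = (33*1)*(⅗) = 33*(⅗) = 99/5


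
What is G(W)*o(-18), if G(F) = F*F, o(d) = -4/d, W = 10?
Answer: 200/9 ≈ 22.222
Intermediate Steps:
G(F) = F²
G(W)*o(-18) = 10²*(-4/(-18)) = 100*(-4*(-1/18)) = 100*(2/9) = 200/9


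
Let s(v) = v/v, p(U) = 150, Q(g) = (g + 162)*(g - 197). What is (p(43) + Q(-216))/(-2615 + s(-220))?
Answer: -11226/1307 ≈ -8.5891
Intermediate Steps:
Q(g) = (-197 + g)*(162 + g) (Q(g) = (162 + g)*(-197 + g) = (-197 + g)*(162 + g))
s(v) = 1
(p(43) + Q(-216))/(-2615 + s(-220)) = (150 + (-31914 + (-216)² - 35*(-216)))/(-2615 + 1) = (150 + (-31914 + 46656 + 7560))/(-2614) = (150 + 22302)*(-1/2614) = 22452*(-1/2614) = -11226/1307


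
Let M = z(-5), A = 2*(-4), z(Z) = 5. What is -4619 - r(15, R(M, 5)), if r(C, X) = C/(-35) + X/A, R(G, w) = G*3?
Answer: -258535/56 ≈ -4616.7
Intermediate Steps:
A = -8
M = 5
R(G, w) = 3*G
r(C, X) = -X/8 - C/35 (r(C, X) = C/(-35) + X/(-8) = C*(-1/35) + X*(-⅛) = -C/35 - X/8 = -X/8 - C/35)
-4619 - r(15, R(M, 5)) = -4619 - (-3*5/8 - 1/35*15) = -4619 - (-⅛*15 - 3/7) = -4619 - (-15/8 - 3/7) = -4619 - 1*(-129/56) = -4619 + 129/56 = -258535/56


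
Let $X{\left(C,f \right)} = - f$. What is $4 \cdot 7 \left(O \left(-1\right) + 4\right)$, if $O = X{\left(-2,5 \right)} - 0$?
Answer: $252$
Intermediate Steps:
$O = -5$ ($O = \left(-1\right) 5 - 0 = -5 + 0 = -5$)
$4 \cdot 7 \left(O \left(-1\right) + 4\right) = 4 \cdot 7 \left(\left(-5\right) \left(-1\right) + 4\right) = 28 \left(5 + 4\right) = 28 \cdot 9 = 252$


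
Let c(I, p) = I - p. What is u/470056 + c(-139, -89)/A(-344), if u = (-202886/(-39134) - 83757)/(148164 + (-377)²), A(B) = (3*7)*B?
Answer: 194023109808077/28034944987406028 ≈ 0.0069208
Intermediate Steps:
A(B) = 21*B
u = -1638771776/5680163131 (u = (-202886*(-1/39134) - 83757)/(148164 + 142129) = (101443/19567 - 83757)/290293 = -1638771776/19567*1/290293 = -1638771776/5680163131 ≈ -0.28851)
u/470056 + c(-139, -89)/A(-344) = -1638771776/5680163131/470056 + (-139 - 1*(-89))/((21*(-344))) = -1638771776/5680163131*1/470056 + (-139 + 89)/(-7224) = -204846472/333749345088167 - 50*(-1/7224) = -204846472/333749345088167 + 25/3612 = 194023109808077/28034944987406028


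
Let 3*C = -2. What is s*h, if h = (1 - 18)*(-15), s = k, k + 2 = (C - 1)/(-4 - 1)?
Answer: -425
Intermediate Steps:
C = -⅔ (C = (⅓)*(-2) = -⅔ ≈ -0.66667)
k = -5/3 (k = -2 + (-⅔ - 1)/(-4 - 1) = -2 - 5/3/(-5) = -2 - 5/3*(-⅕) = -2 + ⅓ = -5/3 ≈ -1.6667)
s = -5/3 ≈ -1.6667
h = 255 (h = -17*(-15) = 255)
s*h = -5/3*255 = -425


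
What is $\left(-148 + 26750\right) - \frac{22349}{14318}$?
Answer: $\frac{380865087}{14318} \approx 26600.0$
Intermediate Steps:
$\left(-148 + 26750\right) - \frac{22349}{14318} = 26602 - \frac{22349}{14318} = \frac{380865087}{14318}$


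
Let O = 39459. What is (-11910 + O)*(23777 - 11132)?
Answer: 348357105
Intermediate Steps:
(-11910 + O)*(23777 - 11132) = (-11910 + 39459)*(23777 - 11132) = 27549*12645 = 348357105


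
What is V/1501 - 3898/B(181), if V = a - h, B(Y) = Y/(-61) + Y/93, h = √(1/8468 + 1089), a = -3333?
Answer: 16586419809/4346896 - 7*√398413049/6355234 ≈ 3815.7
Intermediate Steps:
h = 7*√398413049/4234 (h = √(1/8468 + 1089) = √(9221653/8468) = 7*√398413049/4234 ≈ 33.000)
B(Y) = -32*Y/5673 (B(Y) = Y*(-1/61) + Y*(1/93) = -Y/61 + Y/93 = -32*Y/5673)
V = -3333 - 7*√398413049/4234 ≈ -3366.0
V/1501 - 3898/B(181) = (-3333 - 7*√398413049/4234)/1501 - 3898/((-32/5673*181)) = (-3333 - 7*√398413049/4234)*(1/1501) - 3898/(-5792/5673) = (-3333/1501 - 7*√398413049/6355234) - 3898*(-5673/5792) = (-3333/1501 - 7*√398413049/6355234) + 11056677/2896 = 16586419809/4346896 - 7*√398413049/6355234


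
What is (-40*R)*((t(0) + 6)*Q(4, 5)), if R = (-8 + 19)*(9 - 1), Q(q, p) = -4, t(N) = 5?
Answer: 154880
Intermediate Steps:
R = 88 (R = 11*8 = 88)
(-40*R)*((t(0) + 6)*Q(4, 5)) = (-40*88)*((5 + 6)*(-4)) = -38720*(-4) = -3520*(-44) = 154880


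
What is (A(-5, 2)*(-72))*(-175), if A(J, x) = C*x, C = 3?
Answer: 75600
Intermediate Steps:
A(J, x) = 3*x
(A(-5, 2)*(-72))*(-175) = ((3*2)*(-72))*(-175) = (6*(-72))*(-175) = -432*(-175) = 75600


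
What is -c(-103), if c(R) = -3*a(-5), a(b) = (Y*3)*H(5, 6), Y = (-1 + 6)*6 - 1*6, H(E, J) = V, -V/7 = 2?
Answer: -3024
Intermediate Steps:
V = -14 (V = -7*2 = -14)
H(E, J) = -14
Y = 24 (Y = 5*6 - 6 = 30 - 6 = 24)
a(b) = -1008 (a(b) = (24*3)*(-14) = 72*(-14) = -1008)
c(R) = 3024 (c(R) = -3*(-1008) = 3024)
-c(-103) = -1*3024 = -3024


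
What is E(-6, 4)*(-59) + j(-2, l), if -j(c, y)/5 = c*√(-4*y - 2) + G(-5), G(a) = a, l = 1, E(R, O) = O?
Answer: -211 + 10*I*√6 ≈ -211.0 + 24.495*I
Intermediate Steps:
j(c, y) = 25 - 5*c*√(-2 - 4*y) (j(c, y) = -5*(c*√(-4*y - 2) - 5) = -5*(c*√(-2 - 4*y) - 5) = -5*(-5 + c*√(-2 - 4*y)) = 25 - 5*c*√(-2 - 4*y))
E(-6, 4)*(-59) + j(-2, l) = 4*(-59) + (25 - 5*(-2)*√(-2 - 4*1)) = -236 + (25 - 5*(-2)*√(-2 - 4)) = -236 + (25 - 5*(-2)*√(-6)) = -236 + (25 - 5*(-2)*I*√6) = -236 + (25 + 10*I*√6) = -211 + 10*I*√6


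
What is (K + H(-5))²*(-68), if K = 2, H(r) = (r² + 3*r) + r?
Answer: -3332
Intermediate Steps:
H(r) = r² + 4*r
(K + H(-5))²*(-68) = (2 - 5*(4 - 5))²*(-68) = (2 - 5*(-1))²*(-68) = (2 + 5)²*(-68) = 7²*(-68) = 49*(-68) = -3332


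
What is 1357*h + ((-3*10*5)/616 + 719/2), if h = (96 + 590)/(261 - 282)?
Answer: -40627735/924 ≈ -43969.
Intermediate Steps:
h = -98/3 (h = 686/(-21) = 686*(-1/21) = -98/3 ≈ -32.667)
1357*h + ((-3*10*5)/616 + 719/2) = 1357*(-98/3) + ((-3*10*5)/616 + 719/2) = -132986/3 + (-30*5*(1/616) + 719*(½)) = -132986/3 + (-150*1/616 + 719/2) = -132986/3 + (-75/308 + 719/2) = -132986/3 + 110651/308 = -40627735/924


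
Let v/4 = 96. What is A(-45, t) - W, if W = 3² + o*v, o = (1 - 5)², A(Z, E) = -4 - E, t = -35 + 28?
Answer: -6150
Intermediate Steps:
v = 384 (v = 4*96 = 384)
t = -7
o = 16 (o = (-4)² = 16)
W = 6153 (W = 3² + 16*384 = 9 + 6144 = 6153)
A(-45, t) - W = (-4 - 1*(-7)) - 1*6153 = (-4 + 7) - 6153 = 3 - 6153 = -6150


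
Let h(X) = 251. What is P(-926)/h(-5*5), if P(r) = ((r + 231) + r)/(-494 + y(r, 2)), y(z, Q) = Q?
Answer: 1621/123492 ≈ 0.013126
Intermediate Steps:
P(r) = -77/164 - r/246 (P(r) = ((r + 231) + r)/(-494 + 2) = ((231 + r) + r)/(-492) = (231 + 2*r)*(-1/492) = -77/164 - r/246)
P(-926)/h(-5*5) = (-77/164 - 1/246*(-926))/251 = (-77/164 + 463/123)*(1/251) = (1621/492)*(1/251) = 1621/123492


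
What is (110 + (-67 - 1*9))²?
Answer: 1156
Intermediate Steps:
(110 + (-67 - 1*9))² = (110 + (-67 - 9))² = (110 - 76)² = 34² = 1156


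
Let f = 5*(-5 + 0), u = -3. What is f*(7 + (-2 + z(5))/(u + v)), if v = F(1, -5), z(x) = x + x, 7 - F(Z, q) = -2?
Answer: -625/3 ≈ -208.33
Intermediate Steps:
F(Z, q) = 9 (F(Z, q) = 7 - 1*(-2) = 7 + 2 = 9)
z(x) = 2*x
v = 9
f = -25 (f = 5*(-5) = -25)
f*(7 + (-2 + z(5))/(u + v)) = -25*(7 + (-2 + 2*5)/(-3 + 9)) = -25*(7 + (-2 + 10)/6) = -25*(7 + 8*(1/6)) = -25*(7 + 4/3) = -25*25/3 = -625/3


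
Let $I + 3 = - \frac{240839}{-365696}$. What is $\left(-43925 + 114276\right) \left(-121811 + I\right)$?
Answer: $- \frac{3133901494098455}{365696} \approx -8.5697 \cdot 10^{9}$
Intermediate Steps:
$I = - \frac{856249}{365696}$ ($I = -3 - \frac{240839}{-365696} = -3 - - \frac{240839}{365696} = -3 + \frac{240839}{365696} = - \frac{856249}{365696} \approx -2.3414$)
$\left(-43925 + 114276\right) \left(-121811 + I\right) = \left(-43925 + 114276\right) \left(-121811 - \frac{856249}{365696}\right) = 70351 \left(- \frac{44546651705}{365696}\right) = - \frac{3133901494098455}{365696}$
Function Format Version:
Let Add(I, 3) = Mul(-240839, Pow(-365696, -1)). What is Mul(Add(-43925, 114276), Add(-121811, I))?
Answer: Rational(-3133901494098455, 365696) ≈ -8.5697e+9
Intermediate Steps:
I = Rational(-856249, 365696) (I = Add(-3, Mul(-240839, Pow(-365696, -1))) = Add(-3, Mul(-240839, Rational(-1, 365696))) = Add(-3, Rational(240839, 365696)) = Rational(-856249, 365696) ≈ -2.3414)
Mul(Add(-43925, 114276), Add(-121811, I)) = Mul(Add(-43925, 114276), Add(-121811, Rational(-856249, 365696))) = Mul(70351, Rational(-44546651705, 365696)) = Rational(-3133901494098455, 365696)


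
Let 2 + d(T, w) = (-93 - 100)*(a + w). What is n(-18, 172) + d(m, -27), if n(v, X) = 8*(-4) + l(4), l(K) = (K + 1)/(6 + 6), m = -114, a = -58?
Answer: 196457/12 ≈ 16371.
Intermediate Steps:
l(K) = 1/12 + K/12 (l(K) = (1 + K)/12 = (1 + K)*(1/12) = 1/12 + K/12)
d(T, w) = 11192 - 193*w (d(T, w) = -2 + (-93 - 100)*(-58 + w) = -2 - 193*(-58 + w) = -2 + (11194 - 193*w) = 11192 - 193*w)
n(v, X) = -379/12 (n(v, X) = 8*(-4) + (1/12 + (1/12)*4) = -32 + (1/12 + 1/3) = -32 + 5/12 = -379/12)
n(-18, 172) + d(m, -27) = -379/12 + (11192 - 193*(-27)) = -379/12 + (11192 + 5211) = -379/12 + 16403 = 196457/12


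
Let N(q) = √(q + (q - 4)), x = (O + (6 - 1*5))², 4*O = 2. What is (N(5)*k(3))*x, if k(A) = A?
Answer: 27*√6/4 ≈ 16.534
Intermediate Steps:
O = ½ (O = (¼)*2 = ½ ≈ 0.50000)
x = 9/4 (x = (½ + (6 - 1*5))² = (½ + (6 - 5))² = (½ + 1)² = (3/2)² = 9/4 ≈ 2.2500)
N(q) = √(-4 + 2*q) (N(q) = √(q + (-4 + q)) = √(-4 + 2*q))
(N(5)*k(3))*x = (√(-4 + 2*5)*3)*(9/4) = (√(-4 + 10)*3)*(9/4) = (√6*3)*(9/4) = (3*√6)*(9/4) = 27*√6/4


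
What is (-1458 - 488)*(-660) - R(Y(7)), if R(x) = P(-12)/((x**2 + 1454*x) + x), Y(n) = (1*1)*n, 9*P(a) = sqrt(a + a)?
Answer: 1284360 - I*sqrt(6)/46053 ≈ 1.2844e+6 - 5.3188e-5*I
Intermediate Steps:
P(a) = sqrt(2)*sqrt(a)/9 (P(a) = sqrt(a + a)/9 = sqrt(2*a)/9 = (sqrt(2)*sqrt(a))/9 = sqrt(2)*sqrt(a)/9)
Y(n) = n (Y(n) = 1*n = n)
R(x) = 2*I*sqrt(6)/(9*(x**2 + 1455*x)) (R(x) = (sqrt(2)*sqrt(-12)/9)/((x**2 + 1454*x) + x) = (sqrt(2)*(2*I*sqrt(3))/9)/(x**2 + 1455*x) = (2*I*sqrt(6)/9)/(x**2 + 1455*x) = 2*I*sqrt(6)/(9*(x**2 + 1455*x)))
(-1458 - 488)*(-660) - R(Y(7)) = (-1458 - 488)*(-660) - 2*I*sqrt(6)/(9*7*(1455 + 7)) = -1946*(-660) - 2*I*sqrt(6)/(9*7*1462) = 1284360 - 2*I*sqrt(6)/(9*7*1462) = 1284360 - I*sqrt(6)/46053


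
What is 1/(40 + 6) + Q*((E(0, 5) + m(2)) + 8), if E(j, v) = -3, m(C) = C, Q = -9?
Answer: -2897/46 ≈ -62.978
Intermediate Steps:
1/(40 + 6) + Q*((E(0, 5) + m(2)) + 8) = 1/(40 + 6) - 9*((-3 + 2) + 8) = 1/46 - 9*(-1 + 8) = 1/46 - 9*7 = 1/46 - 63 = -2897/46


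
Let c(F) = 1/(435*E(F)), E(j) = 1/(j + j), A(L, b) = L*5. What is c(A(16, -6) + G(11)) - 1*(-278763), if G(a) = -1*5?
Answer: 8084137/29 ≈ 2.7876e+5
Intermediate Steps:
A(L, b) = 5*L
G(a) = -5
E(j) = 1/(2*j)
c(F) = 2*F/435 (c(F) = 1/(435*((1/(2*F)))) = (2*F)/435 = 2*F/435)
c(A(16, -6) + G(11)) - 1*(-278763) = 2*(5*16 - 5)/435 - 1*(-278763) = 2*(80 - 5)/435 + 278763 = (2/435)*75 + 278763 = 10/29 + 278763 = 8084137/29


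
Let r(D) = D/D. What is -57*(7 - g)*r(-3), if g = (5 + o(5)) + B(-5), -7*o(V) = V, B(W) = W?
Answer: -3078/7 ≈ -439.71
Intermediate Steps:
o(V) = -V/7
r(D) = 1
g = -5/7 (g = (5 - ⅐*5) - 5 = (5 - 5/7) - 5 = 30/7 - 5 = -5/7 ≈ -0.71429)
-57*(7 - g)*r(-3) = -57*(7 - 1*(-5/7)) = -57*(7 + 5/7) = -3078/7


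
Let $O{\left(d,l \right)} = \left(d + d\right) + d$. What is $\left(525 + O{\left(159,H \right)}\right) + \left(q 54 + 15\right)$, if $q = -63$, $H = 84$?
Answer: $-2385$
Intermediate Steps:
$O{\left(d,l \right)} = 3 d$ ($O{\left(d,l \right)} = 2 d + d = 3 d$)
$\left(525 + O{\left(159,H \right)}\right) + \left(q 54 + 15\right) = \left(525 + 3 \cdot 159\right) + \left(\left(-63\right) 54 + 15\right) = \left(525 + 477\right) + \left(-3402 + 15\right) = 1002 - 3387 = -2385$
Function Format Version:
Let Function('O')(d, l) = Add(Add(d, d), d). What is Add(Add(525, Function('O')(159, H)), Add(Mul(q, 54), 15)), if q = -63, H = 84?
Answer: -2385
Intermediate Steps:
Function('O')(d, l) = Mul(3, d) (Function('O')(d, l) = Add(Mul(2, d), d) = Mul(3, d))
Add(Add(525, Function('O')(159, H)), Add(Mul(q, 54), 15)) = Add(Add(525, Mul(3, 159)), Add(Mul(-63, 54), 15)) = Add(Add(525, 477), Add(-3402, 15)) = Add(1002, -3387) = -2385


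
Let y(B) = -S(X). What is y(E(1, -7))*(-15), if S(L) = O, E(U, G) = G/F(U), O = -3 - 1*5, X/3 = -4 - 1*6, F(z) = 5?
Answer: -120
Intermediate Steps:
X = -30 (X = 3*(-4 - 1*6) = 3*(-4 - 6) = 3*(-10) = -30)
O = -8 (O = -3 - 5 = -8)
E(U, G) = G/5
S(L) = -8
y(B) = 8 (y(B) = -1*(-8) = 8)
y(E(1, -7))*(-15) = 8*(-15) = -120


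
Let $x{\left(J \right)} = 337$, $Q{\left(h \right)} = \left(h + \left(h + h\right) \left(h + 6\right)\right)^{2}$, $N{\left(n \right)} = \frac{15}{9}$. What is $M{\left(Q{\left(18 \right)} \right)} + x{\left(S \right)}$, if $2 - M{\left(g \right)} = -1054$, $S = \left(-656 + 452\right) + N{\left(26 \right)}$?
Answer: $1393$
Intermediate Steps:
$N{\left(n \right)} = \frac{5}{3}$ ($N{\left(n \right)} = 15 \cdot \frac{1}{9} = \frac{5}{3}$)
$S = - \frac{607}{3}$ ($S = \left(-656 + 452\right) + \frac{5}{3} = -204 + \frac{5}{3} = - \frac{607}{3} \approx -202.33$)
$Q{\left(h \right)} = \left(h + 2 h \left(6 + h\right)\right)^{2}$
$M{\left(g \right)} = 1056$ ($M{\left(g \right)} = 2 - -1054 = 2 + 1054 = 1056$)
$M{\left(Q{\left(18 \right)} \right)} + x{\left(S \right)} = 1056 + 337 = 1393$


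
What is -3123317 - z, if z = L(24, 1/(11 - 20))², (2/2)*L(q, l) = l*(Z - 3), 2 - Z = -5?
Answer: -252988693/81 ≈ -3.1233e+6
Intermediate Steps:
Z = 7 (Z = 2 - 1*(-5) = 2 + 5 = 7)
L(q, l) = 4*l (L(q, l) = l*(7 - 3) = l*4 = 4*l)
z = 16/81 (z = (4/(11 - 20))² = (4/(-9))² = (4*(-⅑))² = (-4/9)² = 16/81 ≈ 0.19753)
-3123317 - z = -3123317 - 1*16/81 = -3123317 - 16/81 = -252988693/81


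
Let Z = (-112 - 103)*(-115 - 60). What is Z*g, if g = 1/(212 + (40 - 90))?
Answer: 37625/162 ≈ 232.25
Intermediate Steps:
g = 1/162 (g = 1/(212 - 50) = 1/162 ≈ 0.0061728)
Z = 37625 (Z = -215*(-175) = 37625)
Z*g = 37625*(1/162) = 37625/162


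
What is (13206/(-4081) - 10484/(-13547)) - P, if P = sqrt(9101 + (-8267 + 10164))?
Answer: -136116478/55285307 - 3*sqrt(1222) ≈ -107.33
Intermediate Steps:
P = 3*sqrt(1222) (P = sqrt(9101 + 1897) = sqrt(10998) = 3*sqrt(1222) ≈ 104.87)
(13206/(-4081) - 10484/(-13547)) - P = (13206/(-4081) - 10484/(-13547)) - 3*sqrt(1222) = (13206*(-1/4081) - 10484*(-1/13547)) - 3*sqrt(1222) = (-13206/4081 + 10484/13547) - 3*sqrt(1222) = -136116478/55285307 - 3*sqrt(1222)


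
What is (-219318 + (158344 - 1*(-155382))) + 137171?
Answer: 231579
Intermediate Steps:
(-219318 + (158344 - 1*(-155382))) + 137171 = (-219318 + (158344 + 155382)) + 137171 = (-219318 + 313726) + 137171 = 94408 + 137171 = 231579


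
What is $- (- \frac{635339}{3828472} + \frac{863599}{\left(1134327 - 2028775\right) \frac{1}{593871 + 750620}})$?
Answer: $\frac{555655444266272165}{428046140432} \approx 1.2981 \cdot 10^{6}$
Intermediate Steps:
$- (- \frac{635339}{3828472} + \frac{863599}{\left(1134327 - 2028775\right) \frac{1}{593871 + 750620}}) = - (\left(-635339\right) \frac{1}{3828472} + \frac{863599}{\left(-894448\right) \frac{1}{1344491}}) = - (- \frac{635339}{3828472} + \frac{863599}{\left(-894448\right) \frac{1}{1344491}}) = - (- \frac{635339}{3828472} + \frac{863599}{- \frac{894448}{1344491}}) = - (- \frac{635339}{3828472} + 863599 \left(- \frac{1344491}{894448}\right)) = - (- \frac{635339}{3828472} - \frac{1161101083109}{894448}) = \left(-1\right) \left(- \frac{555655444266272165}{428046140432}\right) = \frac{555655444266272165}{428046140432}$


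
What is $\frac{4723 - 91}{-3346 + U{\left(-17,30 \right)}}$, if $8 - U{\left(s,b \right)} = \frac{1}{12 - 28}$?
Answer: $- \frac{74112}{53407} \approx -1.3877$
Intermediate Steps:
$U{\left(s,b \right)} = \frac{129}{16}$ ($U{\left(s,b \right)} = 8 - \frac{1}{12 - 28} = 8 - \frac{1}{-16} = 8 - - \frac{1}{16} = 8 + \frac{1}{16} = \frac{129}{16}$)
$\frac{4723 - 91}{-3346 + U{\left(-17,30 \right)}} = \frac{4723 - 91}{-3346 + \frac{129}{16}} = \frac{4632}{- \frac{53407}{16}} = 4632 \left(- \frac{16}{53407}\right) = - \frac{74112}{53407}$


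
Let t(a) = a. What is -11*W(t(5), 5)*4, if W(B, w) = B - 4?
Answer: -44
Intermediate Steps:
W(B, w) = -4 + B
-11*W(t(5), 5)*4 = -11*(-4 + 5)*4 = -11*1*4 = -11*4 = -44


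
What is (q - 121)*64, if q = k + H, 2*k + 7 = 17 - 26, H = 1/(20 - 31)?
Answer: -90880/11 ≈ -8261.8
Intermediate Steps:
H = -1/11 (H = 1/(-11) = -1/11 ≈ -0.090909)
k = -8 (k = -7/2 + (17 - 26)/2 = -7/2 + (1/2)*(-9) = -7/2 - 9/2 = -8)
q = -89/11 (q = -8 - 1/11 = -89/11 ≈ -8.0909)
(q - 121)*64 = (-89/11 - 121)*64 = -1420/11*64 = -90880/11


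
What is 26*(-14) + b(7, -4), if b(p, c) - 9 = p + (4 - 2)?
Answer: -346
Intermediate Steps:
b(p, c) = 11 + p (b(p, c) = 9 + (p + (4 - 2)) = 9 + (p + 2) = 9 + (2 + p) = 11 + p)
26*(-14) + b(7, -4) = 26*(-14) + (11 + 7) = -364 + 18 = -346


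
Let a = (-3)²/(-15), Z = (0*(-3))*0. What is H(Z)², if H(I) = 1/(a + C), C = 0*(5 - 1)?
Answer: 25/9 ≈ 2.7778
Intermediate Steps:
C = 0 (C = 0*4 = 0)
Z = 0 (Z = 0*0 = 0)
a = -⅗ (a = 9*(-1/15) = -⅗ ≈ -0.60000)
H(I) = -5/3 (H(I) = 1/(-⅗ + 0) = 1/(-⅗) = -5/3)
H(Z)² = (-5/3)² = 25/9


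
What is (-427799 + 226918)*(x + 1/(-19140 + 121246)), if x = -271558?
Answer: 5569968334110507/102106 ≈ 5.4551e+10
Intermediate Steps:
(-427799 + 226918)*(x + 1/(-19140 + 121246)) = (-427799 + 226918)*(-271558 + 1/(-19140 + 121246)) = -200881*(-271558 + 1/102106) = -200881*(-27727701147/102106) = 5569968334110507/102106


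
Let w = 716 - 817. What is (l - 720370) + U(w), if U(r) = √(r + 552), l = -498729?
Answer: -1219099 + √451 ≈ -1.2191e+6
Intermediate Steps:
w = -101
U(r) = √(552 + r)
(l - 720370) + U(w) = (-498729 - 720370) + √(552 - 101) = -1219099 + √451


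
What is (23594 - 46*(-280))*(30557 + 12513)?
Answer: 1570935180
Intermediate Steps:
(23594 - 46*(-280))*(30557 + 12513) = (23594 + 12880)*43070 = 36474*43070 = 1570935180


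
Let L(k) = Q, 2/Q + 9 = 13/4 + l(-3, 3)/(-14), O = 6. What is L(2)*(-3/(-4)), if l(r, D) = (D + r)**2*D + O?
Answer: -42/173 ≈ -0.24277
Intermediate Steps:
l(r, D) = 6 + D*(D + r)**2 (l(r, D) = (D + r)**2*D + 6 = D*(D + r)**2 + 6 = 6 + D*(D + r)**2)
Q = -56/173 (Q = 2/(-9 + (13/4 + (6 + 3*(3 - 3)**2)/(-14))) = 2/(-9 + (13*(1/4) + (6 + 3*0**2)*(-1/14))) = 2/(-9 + (13/4 + (6 + 3*0)*(-1/14))) = 2/(-9 + (13/4 + (6 + 0)*(-1/14))) = 2/(-9 + (13/4 + 6*(-1/14))) = 2/(-9 + (13/4 - 3/7)) = 2/(-9 + 79/28) = 2/(-173/28) = 2*(-28/173) = -56/173 ≈ -0.32370)
L(k) = -56/173
L(2)*(-3/(-4)) = -(-168)/(173*(-4)) = -(-168)*(-1)/(173*4) = -56/173*3/4 = -42/173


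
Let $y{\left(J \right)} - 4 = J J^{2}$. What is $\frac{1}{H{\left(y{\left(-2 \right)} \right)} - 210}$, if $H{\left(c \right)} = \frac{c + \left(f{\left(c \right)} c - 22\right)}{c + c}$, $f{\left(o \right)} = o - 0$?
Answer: $- \frac{4}{835} \approx -0.0047904$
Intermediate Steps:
$f{\left(o \right)} = o$ ($f{\left(o \right)} = o + 0 = o$)
$y{\left(J \right)} = 4 + J^{3}$ ($y{\left(J \right)} = 4 + J J^{2} = 4 + J^{3}$)
$H{\left(c \right)} = \frac{-22 + c + c^{2}}{2 c}$ ($H{\left(c \right)} = \frac{c + \left(c c - 22\right)}{c + c} = \frac{c + \left(c^{2} - 22\right)}{2 c} = \left(c + \left(-22 + c^{2}\right)\right) \frac{1}{2 c} = \left(-22 + c + c^{2}\right) \frac{1}{2 c} = \frac{-22 + c + c^{2}}{2 c}$)
$\frac{1}{H{\left(y{\left(-2 \right)} \right)} - 210} = \frac{1}{\frac{-22 + \left(4 + \left(-2\right)^{3}\right) \left(1 + \left(4 + \left(-2\right)^{3}\right)\right)}{2 \left(4 + \left(-2\right)^{3}\right)} - 210} = \frac{1}{\frac{-22 + \left(4 - 8\right) \left(1 + \left(4 - 8\right)\right)}{2 \left(4 - 8\right)} - 210} = \frac{1}{\frac{-22 - 4 \left(1 - 4\right)}{2 \left(-4\right)} - 210} = \frac{1}{\frac{1}{2} \left(- \frac{1}{4}\right) \left(-22 - -12\right) - 210} = \frac{1}{\frac{1}{2} \left(- \frac{1}{4}\right) \left(-22 + 12\right) - 210} = \frac{1}{\frac{1}{2} \left(- \frac{1}{4}\right) \left(-10\right) - 210} = \frac{1}{\frac{5}{4} - 210} = \frac{1}{- \frac{835}{4}} = - \frac{4}{835}$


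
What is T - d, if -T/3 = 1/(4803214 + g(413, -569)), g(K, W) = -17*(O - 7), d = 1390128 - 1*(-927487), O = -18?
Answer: -3710995266996/1601213 ≈ -2.3176e+6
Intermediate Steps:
d = 2317615 (d = 1390128 + 927487 = 2317615)
g(K, W) = 425 (g(K, W) = -17*(-18 - 7) = -17*(-25) = 425)
T = -1/1601213 (T = -3/(4803214 + 425) = -3/4803639 = -3*1/4803639 = -1/1601213 ≈ -6.2453e-7)
T - d = -1/1601213 - 1*2317615 = -1/1601213 - 2317615 = -3710995266996/1601213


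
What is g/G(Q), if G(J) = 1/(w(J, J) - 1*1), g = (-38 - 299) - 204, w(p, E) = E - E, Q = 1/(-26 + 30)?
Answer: 541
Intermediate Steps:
Q = 1/4 ≈ 0.25000
w(p, E) = 0
g = -541 (g = -337 - 204 = -541)
G(J) = -1 (G(J) = 1/(0 - 1*1) = 1/(0 - 1) = 1/(-1) = -1*1 = -1)
g/G(Q) = -541/(-1) = -541*(-1) = 541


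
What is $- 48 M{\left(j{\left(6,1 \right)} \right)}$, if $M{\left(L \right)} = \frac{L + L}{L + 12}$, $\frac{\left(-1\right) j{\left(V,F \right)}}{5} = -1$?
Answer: $- \frac{480}{17} \approx -28.235$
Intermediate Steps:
$j{\left(V,F \right)} = 5$ ($j{\left(V,F \right)} = \left(-5\right) \left(-1\right) = 5$)
$M{\left(L \right)} = \frac{2 L}{12 + L}$
$- 48 M{\left(j{\left(6,1 \right)} \right)} = - 48 \cdot 2 \cdot 5 \frac{1}{12 + 5} = - 48 \cdot 2 \cdot 5 \cdot \frac{1}{17} = \left(-48\right) \frac{10}{17} = - \frac{480}{17}$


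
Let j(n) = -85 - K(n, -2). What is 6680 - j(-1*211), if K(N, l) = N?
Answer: 6554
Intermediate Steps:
j(n) = -85 - n
6680 - j(-1*211) = 6680 - (-85 - (-1)*211) = 6680 - (-85 - 1*(-211)) = 6680 - (-85 + 211) = 6680 - 1*126 = 6680 - 126 = 6554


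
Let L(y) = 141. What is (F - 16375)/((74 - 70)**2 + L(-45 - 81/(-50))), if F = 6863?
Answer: -9512/157 ≈ -60.586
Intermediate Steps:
(F - 16375)/((74 - 70)**2 + L(-45 - 81/(-50))) = (6863 - 16375)/((74 - 70)**2 + 141) = -9512/(4**2 + 141) = -9512/(16 + 141) = -9512/157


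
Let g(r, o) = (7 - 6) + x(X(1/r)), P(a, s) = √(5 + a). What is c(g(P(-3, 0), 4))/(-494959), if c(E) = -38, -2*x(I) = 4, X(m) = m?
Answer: 38/494959 ≈ 7.6774e-5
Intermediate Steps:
x(I) = -2 (x(I) = -½*4 = -2)
g(r, o) = -1 (g(r, o) = (7 - 6) - 2 = 1 - 2 = -1)
c(g(P(-3, 0), 4))/(-494959) = -38/(-494959) = -38*(-1/494959) = 38/494959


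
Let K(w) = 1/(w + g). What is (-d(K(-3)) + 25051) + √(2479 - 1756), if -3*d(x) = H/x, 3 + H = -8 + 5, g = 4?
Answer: 25049 + √723 ≈ 25076.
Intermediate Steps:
K(w) = 1/(4 + w) (K(w) = 1/(w + 4) = 1/(4 + w))
H = -6 (H = -3 + (-8 + 5) = -3 - 3 = -6)
d(x) = 2/x (d(x) = -(-2)/x = 2/x)
(-d(K(-3)) + 25051) + √(2479 - 1756) = (-2/(1/(4 - 3)) + 25051) + √(2479 - 1756) = (-2/(1/1) + 25051) + √723 = (-2/1 + 25051) + √723 = (-2 + 25051) + √723 = 25049 + √723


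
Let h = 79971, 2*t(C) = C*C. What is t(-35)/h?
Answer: 1225/159942 ≈ 0.0076590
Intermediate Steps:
t(C) = C**2/2 (t(C) = (C*C)/2 = C**2/2)
t(-35)/h = ((1/2)*(-35)**2)/79971 = ((1/2)*1225)*(1/79971) = (1225/2)*(1/79971) = 1225/159942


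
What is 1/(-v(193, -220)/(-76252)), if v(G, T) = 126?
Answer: 38126/63 ≈ 605.17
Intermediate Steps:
1/(-v(193, -220)/(-76252)) = 1/(-1*126/(-76252)) = 1/(-126*(-1/76252)) = 1/(63/38126) = 38126/63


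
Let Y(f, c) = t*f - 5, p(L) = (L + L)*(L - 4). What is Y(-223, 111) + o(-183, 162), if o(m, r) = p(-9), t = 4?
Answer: -663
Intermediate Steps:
p(L) = 2*L*(-4 + L) (p(L) = (2*L)*(-4 + L) = 2*L*(-4 + L))
o(m, r) = 234 (o(m, r) = 2*(-9)*(-4 - 9) = 2*(-9)*(-13) = 234)
Y(f, c) = -5 + 4*f (Y(f, c) = 4*f - 5 = -5 + 4*f)
Y(-223, 111) + o(-183, 162) = (-5 + 4*(-223)) + 234 = (-5 - 892) + 234 = -897 + 234 = -663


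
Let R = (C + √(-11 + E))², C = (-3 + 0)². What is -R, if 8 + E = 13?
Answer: -(9 + I*√6)² ≈ -75.0 - 44.091*I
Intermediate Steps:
E = 5 (E = -8 + 13 = 5)
C = 9 (C = (-3)² = 9)
R = (9 + I*√6)² (R = (9 + √(-11 + 5))² = (9 + √(-6))² = (9 + I*√6)² ≈ 75.0 + 44.091*I)
-R = -(9 + I*√6)²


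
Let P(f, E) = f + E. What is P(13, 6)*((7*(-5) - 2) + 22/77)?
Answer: -4883/7 ≈ -697.57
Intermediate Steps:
P(f, E) = E + f
P(13, 6)*((7*(-5) - 2) + 22/77) = (6 + 13)*((7*(-5) - 2) + 22/77) = 19*((-35 - 2) + 22*(1/77)) = 19*(-37 + 2/7) = 19*(-257/7) = -4883/7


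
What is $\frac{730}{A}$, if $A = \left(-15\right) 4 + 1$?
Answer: $- \frac{730}{59} \approx -12.373$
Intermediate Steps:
$A = -59$ ($A = -60 + 1 = -59$)
$\frac{730}{A} = \frac{730}{-59} = 730 \left(- \frac{1}{59}\right) = - \frac{730}{59}$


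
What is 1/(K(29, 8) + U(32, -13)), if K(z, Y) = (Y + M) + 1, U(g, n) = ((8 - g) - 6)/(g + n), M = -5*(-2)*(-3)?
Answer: -19/429 ≈ -0.044289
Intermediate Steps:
M = -30 (M = 10*(-3) = -30)
U(g, n) = (2 - g)/(g + n)
K(z, Y) = -29 + Y (K(z, Y) = (Y - 30) + 1 = (-30 + Y) + 1 = -29 + Y)
1/(K(29, 8) + U(32, -13)) = 1/((-29 + 8) + (2 - 1*32)/(32 - 13)) = 1/(-21 + (2 - 32)/19) = 1/(-21 + (1/19)*(-30)) = 1/(-21 - 30/19) = 1/(-429/19) = -19/429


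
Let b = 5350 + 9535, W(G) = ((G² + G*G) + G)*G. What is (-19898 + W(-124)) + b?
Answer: -3802885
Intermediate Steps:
W(G) = G*(G + 2*G²) (W(G) = ((G² + G²) + G)*G = (2*G² + G)*G = (G + 2*G²)*G = G*(G + 2*G²))
b = 14885
(-19898 + W(-124)) + b = (-19898 + (-124)²*(1 + 2*(-124))) + 14885 = (-19898 + 15376*(1 - 248)) + 14885 = (-19898 + 15376*(-247)) + 14885 = (-19898 - 3797872) + 14885 = -3817770 + 14885 = -3802885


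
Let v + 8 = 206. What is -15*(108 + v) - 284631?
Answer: -289221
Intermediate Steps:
v = 198 (v = -8 + 206 = 198)
-15*(108 + v) - 284631 = -15*(108 + 198) - 284631 = -15*306 - 284631 = -4590 - 284631 = -289221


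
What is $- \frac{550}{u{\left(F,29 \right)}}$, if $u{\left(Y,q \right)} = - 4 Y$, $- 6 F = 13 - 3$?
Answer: $- \frac{165}{2} \approx -82.5$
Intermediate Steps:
$F = - \frac{5}{3}$ ($F = - \frac{13 - 3}{6} = \left(- \frac{1}{6}\right) 10 = - \frac{5}{3} \approx -1.6667$)
$- \frac{550}{u{\left(F,29 \right)}} = - \frac{550}{\left(-4\right) \left(- \frac{5}{3}\right)} = - \frac{550}{\frac{20}{3}} = \left(-550\right) \frac{3}{20} = - \frac{165}{2}$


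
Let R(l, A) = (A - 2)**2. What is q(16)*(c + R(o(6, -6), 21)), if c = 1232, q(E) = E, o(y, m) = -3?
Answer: 25488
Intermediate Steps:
R(l, A) = (-2 + A)**2
q(16)*(c + R(o(6, -6), 21)) = 16*(1232 + (-2 + 21)**2) = 16*(1232 + 19**2) = 16*(1232 + 361) = 16*1593 = 25488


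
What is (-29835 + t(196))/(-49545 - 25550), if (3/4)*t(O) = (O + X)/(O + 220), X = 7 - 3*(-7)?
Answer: 1163537/2928705 ≈ 0.39729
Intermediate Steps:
X = 28 (X = 7 + 21 = 28)
t(O) = 4*(28 + O)/(3*(220 + O)) (t(O) = 4*((O + 28)/(O + 220))/3 = 4*((28 + O)/(220 + O))/3 = 4*(28 + O)/(3*(220 + O)))
(-29835 + t(196))/(-49545 - 25550) = (-29835 + 4*(28 + 196)/(3*(220 + 196)))/(-49545 - 25550) = (-29835 + (4/3)*224/416)/(-75095) = (-29835 + (4/3)*(1/416)*224)*(-1/75095) = (-29835 + 28/39)*(-1/75095) = -1163537/39*(-1/75095) = 1163537/2928705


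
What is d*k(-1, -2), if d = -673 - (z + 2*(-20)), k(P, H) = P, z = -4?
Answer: 629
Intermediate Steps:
d = -629 (d = -673 - (-4 + 2*(-20)) = -673 - (-4 - 40) = -673 - 1*(-44) = -673 + 44 = -629)
d*k(-1, -2) = -629*(-1) = 629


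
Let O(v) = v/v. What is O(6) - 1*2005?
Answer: -2004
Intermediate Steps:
O(v) = 1
O(6) - 1*2005 = 1 - 1*2005 = 1 - 2005 = -2004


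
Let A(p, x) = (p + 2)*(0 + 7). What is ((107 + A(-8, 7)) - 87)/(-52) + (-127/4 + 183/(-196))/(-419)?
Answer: 133740/266903 ≈ 0.50108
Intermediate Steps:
A(p, x) = 14 + 7*p (A(p, x) = (2 + p)*7 = 14 + 7*p)
((107 + A(-8, 7)) - 87)/(-52) + (-127/4 + 183/(-196))/(-419) = ((107 + (14 + 7*(-8))) - 87)/(-52) + (-127/4 + 183/(-196))/(-419) = ((107 + (14 - 56)) - 87)*(-1/52) + (-127*¼ + 183*(-1/196))*(-1/419) = ((107 - 42) - 87)*(-1/52) + (-127/4 - 183/196)*(-1/419) = (65 - 87)*(-1/52) - 3203/98*(-1/419) = -22*(-1/52) + 3203/41062 = 11/26 + 3203/41062 = 133740/266903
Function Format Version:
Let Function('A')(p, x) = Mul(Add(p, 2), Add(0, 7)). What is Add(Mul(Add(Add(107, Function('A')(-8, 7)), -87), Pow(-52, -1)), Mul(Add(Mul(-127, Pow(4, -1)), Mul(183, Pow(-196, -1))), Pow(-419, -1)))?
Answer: Rational(133740, 266903) ≈ 0.50108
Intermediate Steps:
Function('A')(p, x) = Add(14, Mul(7, p)) (Function('A')(p, x) = Mul(Add(2, p), 7) = Add(14, Mul(7, p)))
Add(Mul(Add(Add(107, Function('A')(-8, 7)), -87), Pow(-52, -1)), Mul(Add(Mul(-127, Pow(4, -1)), Mul(183, Pow(-196, -1))), Pow(-419, -1))) = Add(Mul(Add(Add(107, Add(14, Mul(7, -8))), -87), Pow(-52, -1)), Mul(Add(Mul(-127, Pow(4, -1)), Mul(183, Pow(-196, -1))), Pow(-419, -1))) = Add(Mul(Add(Add(107, Add(14, -56)), -87), Rational(-1, 52)), Mul(Add(Mul(-127, Rational(1, 4)), Mul(183, Rational(-1, 196))), Rational(-1, 419))) = Add(Mul(Add(Add(107, -42), -87), Rational(-1, 52)), Mul(Add(Rational(-127, 4), Rational(-183, 196)), Rational(-1, 419))) = Add(Mul(Add(65, -87), Rational(-1, 52)), Mul(Rational(-3203, 98), Rational(-1, 419))) = Add(Mul(-22, Rational(-1, 52)), Rational(3203, 41062)) = Add(Rational(11, 26), Rational(3203, 41062)) = Rational(133740, 266903)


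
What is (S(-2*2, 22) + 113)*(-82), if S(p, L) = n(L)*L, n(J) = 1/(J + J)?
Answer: -9307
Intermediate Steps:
n(J) = 1/(2*J)
S(p, L) = ½ (S(p, L) = (1/(2*L))*L = ½)
(S(-2*2, 22) + 113)*(-82) = (½ + 113)*(-82) = (227/2)*(-82) = -9307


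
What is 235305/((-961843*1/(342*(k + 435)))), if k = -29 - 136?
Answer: -21728063700/961843 ≈ -22590.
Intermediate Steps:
k = -165
235305/((-961843*1/(342*(k + 435)))) = 235305/((-961843*1/(342*(-165 + 435)))) = 235305/((-961843/(270*342))) = 235305/((-961843/92340)) = 235305/((-961843*1/92340)) = 235305/(-961843/92340) = 235305*(-92340/961843) = -21728063700/961843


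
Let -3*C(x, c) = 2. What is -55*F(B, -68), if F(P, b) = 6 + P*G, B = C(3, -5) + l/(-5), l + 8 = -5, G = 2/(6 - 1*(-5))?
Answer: -1048/3 ≈ -349.33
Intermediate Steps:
C(x, c) = -2/3 (C(x, c) = -1/3*2 = -2/3)
G = 2/11 (G = 2/(6 + 5) = 2/11 ≈ 0.18182)
l = -13 (l = -8 - 5 = -13)
B = 29/15 (B = -2/3 - 13/(-5) = -2/3 - 1/5*(-13) = -2/3 + 13/5 = 29/15 ≈ 1.9333)
F(P, b) = 6 + 2*P/11 (F(P, b) = 6 + P*(2/11) = 6 + 2*P/11)
-55*F(B, -68) = -55*(6 + (2/11)*(29/15)) = -55*(6 + 58/165) = -55*1048/165 = -1048/3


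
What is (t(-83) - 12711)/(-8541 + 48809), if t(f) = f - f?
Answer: -12711/40268 ≈ -0.31566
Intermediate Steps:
t(f) = 0
(t(-83) - 12711)/(-8541 + 48809) = (0 - 12711)/(-8541 + 48809) = -12711/40268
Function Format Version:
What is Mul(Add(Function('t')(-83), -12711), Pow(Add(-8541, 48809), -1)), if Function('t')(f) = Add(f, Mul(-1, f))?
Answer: Rational(-12711, 40268) ≈ -0.31566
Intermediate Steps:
Function('t')(f) = 0
Mul(Add(Function('t')(-83), -12711), Pow(Add(-8541, 48809), -1)) = Mul(Add(0, -12711), Pow(Add(-8541, 48809), -1)) = Mul(-12711, Pow(40268, -1)) = Mul(-12711, Rational(1, 40268)) = Rational(-12711, 40268)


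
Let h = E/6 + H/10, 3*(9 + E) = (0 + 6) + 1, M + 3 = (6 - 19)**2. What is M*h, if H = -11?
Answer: -16517/45 ≈ -367.04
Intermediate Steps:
M = 166 (M = -3 + (6 - 19)**2 = -3 + (-13)**2 = -3 + 169 = 166)
E = -20/3 (E = -9 + ((0 + 6) + 1)/3 = -9 + (6 + 1)/3 = -9 + (1/3)*7 = -9 + 7/3 = -20/3 ≈ -6.6667)
h = -199/90 (h = -20/3/6 - 11/10 = -20/3*1/6 - 11*1/10 = -10/9 - 11/10 = -199/90 ≈ -2.2111)
M*h = 166*(-199/90) = -16517/45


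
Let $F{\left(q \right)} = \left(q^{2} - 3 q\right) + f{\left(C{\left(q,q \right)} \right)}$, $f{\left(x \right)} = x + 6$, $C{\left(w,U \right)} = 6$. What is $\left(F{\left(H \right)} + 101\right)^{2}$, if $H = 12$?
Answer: $48841$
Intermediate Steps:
$f{\left(x \right)} = 6 + x$
$F{\left(q \right)} = 12 + q^{2} - 3 q$ ($F{\left(q \right)} = \left(q^{2} - 3 q\right) + \left(6 + 6\right) = \left(q^{2} - 3 q\right) + 12 = 12 + q^{2} - 3 q$)
$\left(F{\left(H \right)} + 101\right)^{2} = \left(\left(12 + 12^{2} - 36\right) + 101\right)^{2} = \left(\left(12 + 144 - 36\right) + 101\right)^{2} = \left(120 + 101\right)^{2} = 221^{2} = 48841$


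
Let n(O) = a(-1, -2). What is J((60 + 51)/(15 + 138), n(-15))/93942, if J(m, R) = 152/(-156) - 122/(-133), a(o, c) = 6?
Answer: -148/243638577 ≈ -6.0746e-7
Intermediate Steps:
n(O) = 6
J(m, R) = -296/5187 (J(m, R) = 152*(-1/156) - 122*(-1/133) = -38/39 + 122/133 = -296/5187)
J((60 + 51)/(15 + 138), n(-15))/93942 = -296/5187/93942 = -296/5187*1/93942 = -148/243638577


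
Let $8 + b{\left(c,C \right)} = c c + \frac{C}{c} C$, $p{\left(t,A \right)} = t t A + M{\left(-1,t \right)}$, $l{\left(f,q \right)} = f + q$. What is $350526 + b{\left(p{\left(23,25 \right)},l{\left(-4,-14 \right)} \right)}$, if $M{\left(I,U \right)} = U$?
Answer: $\frac{64716488105}{368} \approx 1.7586 \cdot 10^{8}$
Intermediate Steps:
$p{\left(t,A \right)} = t + A t^{2}$ ($p{\left(t,A \right)} = t t A + t = t^{2} A + t = A t^{2} + t = t + A t^{2}$)
$b{\left(c,C \right)} = -8 + c^{2} + \frac{C^{2}}{c}$ ($b{\left(c,C \right)} = -8 + \left(c c + \frac{C}{c} C\right) = -8 + \left(c^{2} + \frac{C^{2}}{c}\right) = -8 + c^{2} + \frac{C^{2}}{c}$)
$350526 + b{\left(p{\left(23,25 \right)},l{\left(-4,-14 \right)} \right)} = 350526 + \left(-8 + \left(23 \left(1 + 25 \cdot 23\right)\right)^{2} + \frac{\left(-4 - 14\right)^{2}}{23 \left(1 + 25 \cdot 23\right)}\right) = 350526 + \left(-8 + \left(23 \left(1 + 575\right)\right)^{2} + \frac{\left(-18\right)^{2}}{23 \left(1 + 575\right)}\right) = 350526 + \left(-8 + \left(23 \cdot 576\right)^{2} + \frac{324}{23 \cdot 576}\right) = 350526 + \left(-8 + 13248^{2} + \frac{324}{13248}\right) = 350526 + \left(-8 + 175509504 + 324 \cdot \frac{1}{13248}\right) = 350526 + \left(-8 + 175509504 + \frac{9}{368}\right) = 350526 + \frac{64587494537}{368} = \frac{64716488105}{368}$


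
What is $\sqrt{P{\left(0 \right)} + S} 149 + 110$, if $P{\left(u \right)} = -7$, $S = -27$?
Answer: $110 + 149 i \sqrt{34} \approx 110.0 + 868.81 i$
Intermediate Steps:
$\sqrt{P{\left(0 \right)} + S} 149 + 110 = \sqrt{-7 - 27} \cdot 149 + 110 = \sqrt{-34} \cdot 149 + 110 = i \sqrt{34} \cdot 149 + 110 = 149 i \sqrt{34} + 110 = 110 + 149 i \sqrt{34}$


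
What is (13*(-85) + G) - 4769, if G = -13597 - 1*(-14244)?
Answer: -5227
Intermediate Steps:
G = 647 (G = -13597 + 14244 = 647)
(13*(-85) + G) - 4769 = (13*(-85) + 647) - 4769 = (-1105 + 647) - 4769 = -458 - 4769 = -5227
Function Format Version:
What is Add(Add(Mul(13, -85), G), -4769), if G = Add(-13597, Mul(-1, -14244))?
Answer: -5227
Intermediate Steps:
G = 647 (G = Add(-13597, 14244) = 647)
Add(Add(Mul(13, -85), G), -4769) = Add(Add(Mul(13, -85), 647), -4769) = Add(Add(-1105, 647), -4769) = Add(-458, -4769) = -5227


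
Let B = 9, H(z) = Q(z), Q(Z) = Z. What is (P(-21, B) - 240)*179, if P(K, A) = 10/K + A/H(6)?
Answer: -1796623/42 ≈ -42777.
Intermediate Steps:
H(z) = z
P(K, A) = 10/K + A/6
(P(-21, B) - 240)*179 = ((10/(-21) + (1/6)*9) - 240)*179 = ((10*(-1/21) + 3/2) - 240)*179 = ((-10/21 + 3/2) - 240)*179 = (43/42 - 240)*179 = -10037/42*179 = -1796623/42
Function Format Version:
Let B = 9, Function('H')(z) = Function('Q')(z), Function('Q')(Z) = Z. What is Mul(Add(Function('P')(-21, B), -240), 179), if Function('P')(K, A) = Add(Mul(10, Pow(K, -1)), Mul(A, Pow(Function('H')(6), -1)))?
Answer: Rational(-1796623, 42) ≈ -42777.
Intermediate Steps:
Function('H')(z) = z
Function('P')(K, A) = Add(Mul(10, Pow(K, -1)), Mul(Rational(1, 6), A)) (Function('P')(K, A) = Add(Mul(10, Pow(K, -1)), Mul(A, Pow(6, -1))) = Add(Mul(10, Pow(K, -1)), Mul(A, Rational(1, 6))) = Add(Mul(10, Pow(K, -1)), Mul(Rational(1, 6), A)))
Mul(Add(Function('P')(-21, B), -240), 179) = Mul(Add(Add(Mul(10, Pow(-21, -1)), Mul(Rational(1, 6), 9)), -240), 179) = Mul(Add(Add(Mul(10, Rational(-1, 21)), Rational(3, 2)), -240), 179) = Mul(Add(Add(Rational(-10, 21), Rational(3, 2)), -240), 179) = Mul(Add(Rational(43, 42), -240), 179) = Mul(Rational(-10037, 42), 179) = Rational(-1796623, 42)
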